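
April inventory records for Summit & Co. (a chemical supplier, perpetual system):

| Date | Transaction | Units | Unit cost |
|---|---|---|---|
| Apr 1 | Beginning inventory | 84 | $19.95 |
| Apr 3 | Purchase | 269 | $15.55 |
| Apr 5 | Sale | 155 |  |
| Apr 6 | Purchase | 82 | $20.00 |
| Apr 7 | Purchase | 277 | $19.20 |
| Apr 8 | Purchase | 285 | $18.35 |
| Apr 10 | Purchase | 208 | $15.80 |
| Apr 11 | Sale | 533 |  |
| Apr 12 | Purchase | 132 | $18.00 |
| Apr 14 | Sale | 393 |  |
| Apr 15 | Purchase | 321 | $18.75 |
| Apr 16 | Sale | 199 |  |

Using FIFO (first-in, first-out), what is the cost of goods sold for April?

COGS = $22,683.30

Apr 5, 155 sold [FIFO — oldest first]: 84 @ $19.95 + 71 @ $15.55 = $2,779.85
Apr 11, 533 sold [FIFO — oldest first]: 198 @ $15.55 + 82 @ $20.00 + 253 @ $19.20 = $9,576.50
Apr 14, 393 sold [FIFO — oldest first]: 24 @ $19.20 + 285 @ $18.35 + 84 @ $15.80 = $7,017.75
Apr 16, 199 sold [FIFO — oldest first]: 124 @ $15.80 + 75 @ $18.00 = $3,309.20
Total COGS = $2,779.85 + $9,576.50 + $7,017.75 + $3,309.20 = $22,683.30
Ending inventory: 57 @ $18.00 + 321 @ $18.75 = $7,044.75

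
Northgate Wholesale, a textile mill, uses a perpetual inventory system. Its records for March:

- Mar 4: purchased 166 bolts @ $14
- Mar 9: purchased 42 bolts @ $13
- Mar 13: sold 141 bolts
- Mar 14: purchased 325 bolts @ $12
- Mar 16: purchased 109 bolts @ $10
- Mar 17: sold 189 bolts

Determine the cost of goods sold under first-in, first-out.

COGS = $4,334

Mar 13, 141 sold [FIFO — oldest first]: 141 @ $14 = $1,974
Mar 17, 189 sold [FIFO — oldest first]: 25 @ $14 + 42 @ $13 + 122 @ $12 = $2,360
Total COGS = $1,974 + $2,360 = $4,334
Ending inventory: 203 @ $12 + 109 @ $10 = $3,526
Check: goods available $7,860 = COGS $4,334 + ending $3,526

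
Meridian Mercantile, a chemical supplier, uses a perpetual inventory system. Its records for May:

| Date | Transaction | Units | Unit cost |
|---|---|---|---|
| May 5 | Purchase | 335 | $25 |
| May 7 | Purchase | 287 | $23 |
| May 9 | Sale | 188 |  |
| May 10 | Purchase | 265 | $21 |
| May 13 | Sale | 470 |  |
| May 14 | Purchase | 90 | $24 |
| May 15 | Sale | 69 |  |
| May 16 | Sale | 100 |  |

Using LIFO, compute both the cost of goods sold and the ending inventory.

May 9, 188 sold [LIFO — newest first]: 188 @ $23 = $4,324
May 13, 470 sold [LIFO — newest first]: 265 @ $21 + 99 @ $23 + 106 @ $25 = $10,492
May 15, 69 sold [LIFO — newest first]: 69 @ $24 = $1,656
May 16, 100 sold [LIFO — newest first]: 21 @ $24 + 79 @ $25 = $2,479
Total COGS = $4,324 + $10,492 + $1,656 + $2,479 = $18,951
Ending inventory: 150 @ $25 = $3,750
Check: goods available $22,701 = COGS $18,951 + ending $3,750

COGS = $18,951; ending inventory = $3,750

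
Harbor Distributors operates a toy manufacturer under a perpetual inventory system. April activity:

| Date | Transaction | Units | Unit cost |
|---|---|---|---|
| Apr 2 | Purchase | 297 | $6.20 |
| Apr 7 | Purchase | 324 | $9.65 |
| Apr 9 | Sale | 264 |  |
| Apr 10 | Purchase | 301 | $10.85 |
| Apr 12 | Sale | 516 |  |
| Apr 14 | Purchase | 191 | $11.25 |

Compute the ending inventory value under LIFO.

Ending inventory = $3,029.15

Apr 9, 264 sold [LIFO — newest first]: 264 @ $9.65 = $2,547.60
Apr 12, 516 sold [LIFO — newest first]: 301 @ $10.85 + 60 @ $9.65 + 155 @ $6.20 = $4,805.85
Total COGS = $2,547.60 + $4,805.85 = $7,353.45
Ending inventory: 142 @ $6.20 + 191 @ $11.25 = $3,029.15
Check: goods available $10,382.60 = COGS $7,353.45 + ending $3,029.15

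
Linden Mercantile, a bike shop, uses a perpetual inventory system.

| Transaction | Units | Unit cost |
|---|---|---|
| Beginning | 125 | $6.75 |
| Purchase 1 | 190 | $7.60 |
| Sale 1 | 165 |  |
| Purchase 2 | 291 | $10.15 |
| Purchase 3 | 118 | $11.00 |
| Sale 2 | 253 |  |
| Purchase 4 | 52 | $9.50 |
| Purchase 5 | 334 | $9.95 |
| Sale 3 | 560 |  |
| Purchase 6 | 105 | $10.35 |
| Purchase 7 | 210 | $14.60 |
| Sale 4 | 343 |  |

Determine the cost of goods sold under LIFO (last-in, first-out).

COGS = $13,807.45

Sale 1 (165) [LIFO — newest first]: 165 @ $7.60 = $1,254.00
Sale 2 (253) [LIFO — newest first]: 118 @ $11.00 + 135 @ $10.15 = $2,668.25
Sale 3 (560) [LIFO — newest first]: 334 @ $9.95 + 52 @ $9.50 + 156 @ $10.15 + 18 @ $7.60 = $5,537.50
Sale 4 (343) [LIFO — newest first]: 210 @ $14.60 + 105 @ $10.35 + 7 @ $7.60 + 21 @ $6.75 = $4,347.70
Total COGS = $1,254.00 + $2,668.25 + $5,537.50 + $4,347.70 = $13,807.45
Ending inventory: 104 @ $6.75 = $702.00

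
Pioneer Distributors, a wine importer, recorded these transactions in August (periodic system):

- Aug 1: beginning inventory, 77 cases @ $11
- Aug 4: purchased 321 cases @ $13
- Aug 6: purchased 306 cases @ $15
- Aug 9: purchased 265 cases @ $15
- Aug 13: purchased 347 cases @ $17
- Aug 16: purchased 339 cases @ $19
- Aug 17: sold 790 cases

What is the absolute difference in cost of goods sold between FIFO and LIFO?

FIFO COGS: 77 @ $11 + 321 @ $13 + 306 @ $15 + 86 @ $15 = $10,900
LIFO COGS: 339 @ $19 + 347 @ $17 + 104 @ $15 = $13,900
Difference = |$10,900 − $13,900| = $3,000

$3,000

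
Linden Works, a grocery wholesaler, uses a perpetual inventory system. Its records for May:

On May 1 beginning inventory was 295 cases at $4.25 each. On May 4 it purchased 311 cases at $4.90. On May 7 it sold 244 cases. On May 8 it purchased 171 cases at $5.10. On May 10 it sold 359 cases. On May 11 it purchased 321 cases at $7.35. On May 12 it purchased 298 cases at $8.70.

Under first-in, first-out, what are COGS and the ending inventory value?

COGS = $2,762.95; ending inventory = $5,838.75

May 7, 244 sold [FIFO — oldest first]: 244 @ $4.25 = $1,037.00
May 10, 359 sold [FIFO — oldest first]: 51 @ $4.25 + 308 @ $4.90 = $1,725.95
Total COGS = $1,037.00 + $1,725.95 = $2,762.95
Ending inventory: 3 @ $4.90 + 171 @ $5.10 + 321 @ $7.35 + 298 @ $8.70 = $5,838.75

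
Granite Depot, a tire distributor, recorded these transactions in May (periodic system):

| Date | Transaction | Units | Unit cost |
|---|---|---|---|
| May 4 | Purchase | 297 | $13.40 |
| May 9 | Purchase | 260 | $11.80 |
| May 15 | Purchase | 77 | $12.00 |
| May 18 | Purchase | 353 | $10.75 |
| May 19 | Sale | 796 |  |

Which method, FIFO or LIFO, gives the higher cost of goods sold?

FIFO

FIFO COGS: 297 @ $13.40 + 260 @ $11.80 + 77 @ $12.00 + 162 @ $10.75 = $9,713.30
LIFO COGS: 353 @ $10.75 + 77 @ $12.00 + 260 @ $11.80 + 106 @ $13.40 = $9,207.15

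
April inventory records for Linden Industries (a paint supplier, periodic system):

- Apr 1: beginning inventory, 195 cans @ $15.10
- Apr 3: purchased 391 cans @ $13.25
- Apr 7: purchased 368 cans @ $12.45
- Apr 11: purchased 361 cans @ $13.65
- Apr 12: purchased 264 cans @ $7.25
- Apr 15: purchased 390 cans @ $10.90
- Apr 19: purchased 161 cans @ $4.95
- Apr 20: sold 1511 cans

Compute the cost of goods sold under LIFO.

Apr 20, 1511 sold [LIFO — newest first]: 161 @ $4.95 + 390 @ $10.90 + 264 @ $7.25 + 361 @ $13.65 + 335 @ $12.45 = $16,060.35
Ending inventory: 195 @ $15.10 + 391 @ $13.25 + 33 @ $12.45 = $8,536.10

COGS = $16,060.35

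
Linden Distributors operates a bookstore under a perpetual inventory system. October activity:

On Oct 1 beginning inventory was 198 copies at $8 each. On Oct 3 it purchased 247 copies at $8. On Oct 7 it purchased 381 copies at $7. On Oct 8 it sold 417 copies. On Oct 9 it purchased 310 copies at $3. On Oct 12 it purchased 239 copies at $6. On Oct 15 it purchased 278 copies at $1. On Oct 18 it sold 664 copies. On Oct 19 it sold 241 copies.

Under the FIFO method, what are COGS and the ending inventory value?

Oct 8, 417 sold [FIFO — oldest first]: 198 @ $8 + 219 @ $8 = $3,336
Oct 18, 664 sold [FIFO — oldest first]: 28 @ $8 + 381 @ $7 + 255 @ $3 = $3,656
Oct 19, 241 sold [FIFO — oldest first]: 55 @ $3 + 186 @ $6 = $1,281
Total COGS = $3,336 + $3,656 + $1,281 = $8,273
Ending inventory: 53 @ $6 + 278 @ $1 = $596

COGS = $8,273; ending inventory = $596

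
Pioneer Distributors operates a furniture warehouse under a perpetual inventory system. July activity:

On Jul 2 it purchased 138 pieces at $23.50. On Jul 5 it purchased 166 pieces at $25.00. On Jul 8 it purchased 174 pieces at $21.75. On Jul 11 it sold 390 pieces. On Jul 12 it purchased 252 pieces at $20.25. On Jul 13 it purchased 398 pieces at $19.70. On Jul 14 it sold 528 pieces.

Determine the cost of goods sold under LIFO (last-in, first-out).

Jul 11, 390 sold [LIFO — newest first]: 174 @ $21.75 + 166 @ $25.00 + 50 @ $23.50 = $9,109.50
Jul 14, 528 sold [LIFO — newest first]: 398 @ $19.70 + 130 @ $20.25 = $10,473.10
Total COGS = $9,109.50 + $10,473.10 = $19,582.60
Ending inventory: 88 @ $23.50 + 122 @ $20.25 = $4,538.50
Check: goods available $24,121.10 = COGS $19,582.60 + ending $4,538.50

COGS = $19,582.60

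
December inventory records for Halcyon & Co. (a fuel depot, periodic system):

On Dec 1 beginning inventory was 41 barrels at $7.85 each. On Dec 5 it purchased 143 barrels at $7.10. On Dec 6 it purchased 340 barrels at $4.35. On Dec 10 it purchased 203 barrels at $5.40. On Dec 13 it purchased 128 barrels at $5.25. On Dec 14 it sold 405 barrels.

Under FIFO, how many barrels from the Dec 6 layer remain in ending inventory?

Dec 14, 405 sold [FIFO — oldest first]: 41 @ $7.85 + 143 @ $7.10 + 221 @ $4.35 = $2,298.50
Ending inventory: 119 @ $4.35 + 203 @ $5.40 + 128 @ $5.25 = $2,285.85
Check: goods available $4,584.35 = COGS $2,298.50 + ending $2,285.85

119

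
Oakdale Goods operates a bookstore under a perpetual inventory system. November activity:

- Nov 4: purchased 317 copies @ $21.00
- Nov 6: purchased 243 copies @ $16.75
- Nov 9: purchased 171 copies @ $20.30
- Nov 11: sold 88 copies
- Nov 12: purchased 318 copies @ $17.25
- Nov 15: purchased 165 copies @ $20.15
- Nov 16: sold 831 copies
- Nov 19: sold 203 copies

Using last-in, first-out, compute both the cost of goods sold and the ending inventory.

COGS = $21,076.80; ending inventory = $1,932.00

Nov 11, 88 sold [LIFO — newest first]: 88 @ $20.30 = $1,786.40
Nov 16, 831 sold [LIFO — newest first]: 165 @ $20.15 + 318 @ $17.25 + 83 @ $20.30 + 243 @ $16.75 + 22 @ $21.00 = $15,027.40
Nov 19, 203 sold [LIFO — newest first]: 203 @ $21.00 = $4,263.00
Total COGS = $1,786.40 + $15,027.40 + $4,263.00 = $21,076.80
Ending inventory: 92 @ $21.00 = $1,932.00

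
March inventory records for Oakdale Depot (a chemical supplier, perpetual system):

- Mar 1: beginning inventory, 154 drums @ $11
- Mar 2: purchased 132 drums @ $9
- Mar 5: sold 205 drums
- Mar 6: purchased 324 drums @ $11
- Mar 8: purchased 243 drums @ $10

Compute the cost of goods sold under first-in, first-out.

COGS = $2,153

Mar 5, 205 sold [FIFO — oldest first]: 154 @ $11 + 51 @ $9 = $2,153
Ending inventory: 81 @ $9 + 324 @ $11 + 243 @ $10 = $6,723
Check: goods available $8,876 = COGS $2,153 + ending $6,723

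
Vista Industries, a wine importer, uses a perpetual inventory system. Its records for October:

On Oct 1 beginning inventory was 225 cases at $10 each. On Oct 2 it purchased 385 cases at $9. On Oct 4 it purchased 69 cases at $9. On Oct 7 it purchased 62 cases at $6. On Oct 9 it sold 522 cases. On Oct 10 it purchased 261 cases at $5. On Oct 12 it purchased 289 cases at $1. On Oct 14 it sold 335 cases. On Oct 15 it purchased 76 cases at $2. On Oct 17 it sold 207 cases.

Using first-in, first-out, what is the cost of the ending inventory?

Oct 9, 522 sold [FIFO — oldest first]: 225 @ $10 + 297 @ $9 = $4,923
Oct 14, 335 sold [FIFO — oldest first]: 88 @ $9 + 69 @ $9 + 62 @ $6 + 116 @ $5 = $2,365
Oct 17, 207 sold [FIFO — oldest first]: 145 @ $5 + 62 @ $1 = $787
Total COGS = $4,923 + $2,365 + $787 = $8,075
Ending inventory: 227 @ $1 + 76 @ $2 = $379

Ending inventory = $379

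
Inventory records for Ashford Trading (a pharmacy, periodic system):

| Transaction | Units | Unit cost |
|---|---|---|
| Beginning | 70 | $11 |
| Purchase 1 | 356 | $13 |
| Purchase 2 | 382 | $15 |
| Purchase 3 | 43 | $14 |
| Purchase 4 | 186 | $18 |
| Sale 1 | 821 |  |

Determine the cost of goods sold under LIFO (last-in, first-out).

COGS = $12,410

Sale 1 (821) [LIFO — newest first]: 186 @ $18 + 43 @ $14 + 382 @ $15 + 210 @ $13 = $12,410
Ending inventory: 70 @ $11 + 146 @ $13 = $2,668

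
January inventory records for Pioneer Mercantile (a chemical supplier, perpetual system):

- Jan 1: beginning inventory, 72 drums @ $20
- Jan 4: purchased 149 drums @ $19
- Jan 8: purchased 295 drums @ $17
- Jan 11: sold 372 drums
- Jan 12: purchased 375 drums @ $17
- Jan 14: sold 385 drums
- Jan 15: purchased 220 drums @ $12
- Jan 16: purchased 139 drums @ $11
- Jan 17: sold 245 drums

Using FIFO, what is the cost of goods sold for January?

Jan 11, 372 sold [FIFO — oldest first]: 72 @ $20 + 149 @ $19 + 151 @ $17 = $6,838
Jan 14, 385 sold [FIFO — oldest first]: 144 @ $17 + 241 @ $17 = $6,545
Jan 17, 245 sold [FIFO — oldest first]: 134 @ $17 + 111 @ $12 = $3,610
Total COGS = $6,838 + $6,545 + $3,610 = $16,993
Ending inventory: 109 @ $12 + 139 @ $11 = $2,837
Check: goods available $19,830 = COGS $16,993 + ending $2,837

COGS = $16,993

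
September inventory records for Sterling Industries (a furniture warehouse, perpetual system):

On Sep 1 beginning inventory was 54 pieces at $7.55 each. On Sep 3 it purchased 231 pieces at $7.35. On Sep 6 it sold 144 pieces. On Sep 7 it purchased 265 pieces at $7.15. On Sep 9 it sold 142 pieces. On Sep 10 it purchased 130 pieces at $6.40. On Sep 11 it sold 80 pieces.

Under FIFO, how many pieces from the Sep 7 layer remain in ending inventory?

184

Sep 6, 144 sold [FIFO — oldest first]: 54 @ $7.55 + 90 @ $7.35 = $1,069.20
Sep 9, 142 sold [FIFO — oldest first]: 141 @ $7.35 + 1 @ $7.15 = $1,043.50
Sep 11, 80 sold [FIFO — oldest first]: 80 @ $7.15 = $572.00
Total COGS = $1,069.20 + $1,043.50 + $572.00 = $2,684.70
Ending inventory: 184 @ $7.15 + 130 @ $6.40 = $2,147.60
Check: goods available $4,832.30 = COGS $2,684.70 + ending $2,147.60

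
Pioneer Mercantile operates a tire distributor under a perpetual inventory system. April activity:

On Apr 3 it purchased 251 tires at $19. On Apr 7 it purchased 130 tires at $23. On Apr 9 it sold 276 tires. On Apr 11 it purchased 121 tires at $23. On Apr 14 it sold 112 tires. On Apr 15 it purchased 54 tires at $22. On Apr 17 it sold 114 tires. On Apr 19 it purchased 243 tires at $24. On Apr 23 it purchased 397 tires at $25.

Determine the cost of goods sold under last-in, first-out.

COGS = $10,704

Apr 9, 276 sold [LIFO — newest first]: 130 @ $23 + 146 @ $19 = $5,764
Apr 14, 112 sold [LIFO — newest first]: 112 @ $23 = $2,576
Apr 17, 114 sold [LIFO — newest first]: 54 @ $22 + 9 @ $23 + 51 @ $19 = $2,364
Total COGS = $5,764 + $2,576 + $2,364 = $10,704
Ending inventory: 54 @ $19 + 243 @ $24 + 397 @ $25 = $16,783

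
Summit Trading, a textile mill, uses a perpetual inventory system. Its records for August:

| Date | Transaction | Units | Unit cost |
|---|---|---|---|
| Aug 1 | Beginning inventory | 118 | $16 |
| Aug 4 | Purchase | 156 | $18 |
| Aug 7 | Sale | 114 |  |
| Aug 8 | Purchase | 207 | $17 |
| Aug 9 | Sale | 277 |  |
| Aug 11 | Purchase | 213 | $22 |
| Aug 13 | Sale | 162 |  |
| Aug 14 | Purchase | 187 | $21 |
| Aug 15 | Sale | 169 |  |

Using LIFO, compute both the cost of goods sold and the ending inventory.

COGS = $13,888; ending inventory = $2,940

Aug 7, 114 sold [LIFO — newest first]: 114 @ $18 = $2,052
Aug 9, 277 sold [LIFO — newest first]: 207 @ $17 + 42 @ $18 + 28 @ $16 = $4,723
Aug 13, 162 sold [LIFO — newest first]: 162 @ $22 = $3,564
Aug 15, 169 sold [LIFO — newest first]: 169 @ $21 = $3,549
Total COGS = $2,052 + $4,723 + $3,564 + $3,549 = $13,888
Ending inventory: 90 @ $16 + 51 @ $22 + 18 @ $21 = $2,940
Check: goods available $16,828 = COGS $13,888 + ending $2,940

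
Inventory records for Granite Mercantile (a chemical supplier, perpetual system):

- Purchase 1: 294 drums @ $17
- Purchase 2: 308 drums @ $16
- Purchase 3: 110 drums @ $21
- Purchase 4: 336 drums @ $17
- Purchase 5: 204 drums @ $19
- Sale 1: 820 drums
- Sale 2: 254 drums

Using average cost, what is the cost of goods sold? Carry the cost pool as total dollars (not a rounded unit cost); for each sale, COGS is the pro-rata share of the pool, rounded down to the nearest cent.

COGS = $18,721.22

After Purchase 1: 294 on hand, pool $4,998.00 (≈ $17.0000 each)
After Purchase 2: 602 on hand, pool $9,926.00 (≈ $16.4884 each)
After Purchase 3: 712 on hand, pool $12,236.00 (≈ $17.1854 each)
After Purchase 4: 1048 on hand, pool $17,948.00 (≈ $17.1260 each)
After Purchase 5: 1252 on hand, pool $21,824.00 (≈ $17.4313 each)
Sale 1, sell 820: 820/1252 × $21,824.00 → $14,293.67
Sale 2, sell 254: 254/432 × $7,530.33 → $4,427.55
Total COGS = $14,293.67 + $4,427.55 = $18,721.22
Ending inventory (cost pool remaining) = $3,102.78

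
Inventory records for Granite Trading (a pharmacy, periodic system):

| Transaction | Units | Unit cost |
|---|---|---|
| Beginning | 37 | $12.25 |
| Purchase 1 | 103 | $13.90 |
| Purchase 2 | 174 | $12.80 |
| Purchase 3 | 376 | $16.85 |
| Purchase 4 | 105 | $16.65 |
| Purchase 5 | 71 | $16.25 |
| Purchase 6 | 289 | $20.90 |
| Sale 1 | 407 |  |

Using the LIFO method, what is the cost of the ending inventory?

Ending inventory = $11,413.45

Sale 1 (407) [LIFO — newest first]: 289 @ $20.90 + 71 @ $16.25 + 47 @ $16.65 = $7,976.40
Ending inventory: 37 @ $12.25 + 103 @ $13.90 + 174 @ $12.80 + 376 @ $16.85 + 58 @ $16.65 = $11,413.45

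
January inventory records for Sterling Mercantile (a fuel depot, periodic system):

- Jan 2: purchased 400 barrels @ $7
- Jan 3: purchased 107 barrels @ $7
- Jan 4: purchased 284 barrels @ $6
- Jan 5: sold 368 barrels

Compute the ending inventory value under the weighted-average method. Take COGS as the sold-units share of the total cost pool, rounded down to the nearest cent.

Ending inventory = $2,809.13

Jan 5, sell 368: 368/791 × $5,253.00 → $2,443.87
Ending inventory (cost pool remaining) = $2,809.13
Check: goods available $5,253.00 = COGS $2,443.87 + ending $2,809.13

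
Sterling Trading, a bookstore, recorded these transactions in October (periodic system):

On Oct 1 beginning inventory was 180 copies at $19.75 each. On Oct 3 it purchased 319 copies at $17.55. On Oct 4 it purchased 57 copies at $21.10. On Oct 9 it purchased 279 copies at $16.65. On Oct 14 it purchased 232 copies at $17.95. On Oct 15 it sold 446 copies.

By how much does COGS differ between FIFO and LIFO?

$495.80

FIFO COGS: 180 @ $19.75 + 266 @ $17.55 = $8,223.30
LIFO COGS: 232 @ $17.95 + 214 @ $16.65 = $7,727.50
Difference = |$8,223.30 − $7,727.50| = $495.80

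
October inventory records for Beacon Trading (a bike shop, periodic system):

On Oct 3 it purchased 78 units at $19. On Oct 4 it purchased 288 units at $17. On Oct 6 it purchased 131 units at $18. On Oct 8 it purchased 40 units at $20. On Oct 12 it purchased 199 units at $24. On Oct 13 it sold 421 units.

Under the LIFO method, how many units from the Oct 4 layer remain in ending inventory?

Oct 13, 421 sold [LIFO — newest first]: 199 @ $24 + 40 @ $20 + 131 @ $18 + 51 @ $17 = $8,801
Ending inventory: 78 @ $19 + 237 @ $17 = $5,511

237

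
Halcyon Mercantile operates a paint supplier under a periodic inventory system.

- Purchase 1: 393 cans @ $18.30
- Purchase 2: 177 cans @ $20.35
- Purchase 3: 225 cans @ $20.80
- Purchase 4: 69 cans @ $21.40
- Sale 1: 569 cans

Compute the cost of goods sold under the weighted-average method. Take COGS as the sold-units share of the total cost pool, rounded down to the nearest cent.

COGS = $11,162.96

Sale 1, sell 569: 569/864 × $16,950.45 → $11,162.96
Ending inventory (cost pool remaining) = $5,787.49
Check: goods available $16,950.45 = COGS $11,162.96 + ending $5,787.49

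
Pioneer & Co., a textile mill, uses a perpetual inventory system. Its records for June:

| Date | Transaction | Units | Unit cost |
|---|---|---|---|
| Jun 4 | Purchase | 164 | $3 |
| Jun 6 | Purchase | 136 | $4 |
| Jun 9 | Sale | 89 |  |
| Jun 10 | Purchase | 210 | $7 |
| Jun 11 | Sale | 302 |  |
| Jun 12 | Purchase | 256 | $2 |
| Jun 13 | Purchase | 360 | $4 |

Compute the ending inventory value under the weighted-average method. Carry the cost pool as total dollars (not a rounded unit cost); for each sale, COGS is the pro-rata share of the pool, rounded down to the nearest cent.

After Jun 4: 164 on hand, pool $492.00 (≈ $3.0000 each)
After Jun 6: 300 on hand, pool $1,036.00 (≈ $3.4533 each)
Jun 9, sell 89: 89/300 × $1,036.00 → $307.34
After Jun 10: 421 on hand, pool $2,198.66 (≈ $5.2225 each)
Jun 11, sell 302: 302/421 × $2,198.66 → $1,577.18
After Jun 12: 375 on hand, pool $1,133.48 (≈ $3.0226 each)
After Jun 13: 735 on hand, pool $2,573.48 (≈ $3.5013 each)
Total COGS = $307.34 + $1,577.18 = $1,884.52
Ending inventory (cost pool remaining) = $2,573.48

Ending inventory = $2,573.48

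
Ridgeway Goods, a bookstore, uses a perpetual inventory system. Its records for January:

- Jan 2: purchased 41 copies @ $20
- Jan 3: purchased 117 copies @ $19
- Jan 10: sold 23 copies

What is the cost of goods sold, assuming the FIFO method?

COGS = $460

Jan 10, 23 sold [FIFO — oldest first]: 23 @ $20 = $460
Ending inventory: 18 @ $20 + 117 @ $19 = $2,583
Check: goods available $3,043 = COGS $460 + ending $2,583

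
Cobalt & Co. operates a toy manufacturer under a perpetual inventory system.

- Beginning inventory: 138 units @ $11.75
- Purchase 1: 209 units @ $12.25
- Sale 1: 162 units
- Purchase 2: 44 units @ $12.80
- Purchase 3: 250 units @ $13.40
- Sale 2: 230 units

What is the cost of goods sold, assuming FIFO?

COGS = $4,758.35

Sale 1 (162) [FIFO — oldest first]: 138 @ $11.75 + 24 @ $12.25 = $1,915.50
Sale 2 (230) [FIFO — oldest first]: 185 @ $12.25 + 44 @ $12.80 + 1 @ $13.40 = $2,842.85
Total COGS = $1,915.50 + $2,842.85 = $4,758.35
Ending inventory: 249 @ $13.40 = $3,336.60
Check: goods available $8,094.95 = COGS $4,758.35 + ending $3,336.60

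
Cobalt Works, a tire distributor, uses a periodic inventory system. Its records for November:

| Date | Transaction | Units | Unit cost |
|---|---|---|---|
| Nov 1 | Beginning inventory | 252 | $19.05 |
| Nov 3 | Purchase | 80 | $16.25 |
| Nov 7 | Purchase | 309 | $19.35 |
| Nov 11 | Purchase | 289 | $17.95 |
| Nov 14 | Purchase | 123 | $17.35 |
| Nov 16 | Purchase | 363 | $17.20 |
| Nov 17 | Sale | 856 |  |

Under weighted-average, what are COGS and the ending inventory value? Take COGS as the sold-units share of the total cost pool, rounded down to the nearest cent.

Nov 17, sell 856: 856/1416 × $25,644.95 → $15,502.87
Ending inventory (cost pool remaining) = $10,142.08

COGS = $15,502.87; ending inventory = $10,142.08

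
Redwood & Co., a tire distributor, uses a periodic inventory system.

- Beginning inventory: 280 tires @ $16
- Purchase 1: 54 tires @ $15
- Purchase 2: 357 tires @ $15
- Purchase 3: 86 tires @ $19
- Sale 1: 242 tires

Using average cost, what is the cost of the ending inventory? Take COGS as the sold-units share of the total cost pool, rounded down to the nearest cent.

Sale 1, sell 242: 242/777 × $12,279.00 → $3,824.34
Ending inventory (cost pool remaining) = $8,454.66

Ending inventory = $8,454.66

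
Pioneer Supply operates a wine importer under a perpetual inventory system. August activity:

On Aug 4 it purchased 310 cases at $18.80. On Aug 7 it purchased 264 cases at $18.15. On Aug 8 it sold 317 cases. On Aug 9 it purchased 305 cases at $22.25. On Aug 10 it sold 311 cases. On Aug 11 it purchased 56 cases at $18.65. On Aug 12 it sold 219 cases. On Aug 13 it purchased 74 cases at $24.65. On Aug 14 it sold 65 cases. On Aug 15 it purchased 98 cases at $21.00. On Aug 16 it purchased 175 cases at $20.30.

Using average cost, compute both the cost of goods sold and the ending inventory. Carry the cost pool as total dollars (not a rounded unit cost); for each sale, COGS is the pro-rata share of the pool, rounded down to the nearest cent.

COGS = $18,118.21; ending inventory = $7,766.64

After Aug 4: 310 on hand, pool $5,828.00 (≈ $18.8000 each)
After Aug 7: 574 on hand, pool $10,619.60 (≈ $18.5010 each)
Aug 8, sell 317: 317/574 × $10,619.60 → $5,864.83
After Aug 9: 562 on hand, pool $11,541.02 (≈ $20.5356 each)
Aug 10, sell 311: 311/562 × $11,541.02 → $6,386.57
After Aug 11: 307 on hand, pool $6,198.85 (≈ $20.1917 each)
Aug 12, sell 219: 219/307 × $6,198.85 → $4,421.98
After Aug 13: 162 on hand, pool $3,600.97 (≈ $22.2282 each)
Aug 14, sell 65: 65/162 × $3,600.97 → $1,444.83
After Aug 15: 195 on hand, pool $4,214.14 (≈ $21.6110 each)
After Aug 16: 370 on hand, pool $7,766.64 (≈ $20.9909 each)
Total COGS = $5,864.83 + $6,386.57 + $4,421.98 + $1,444.83 = $18,118.21
Ending inventory (cost pool remaining) = $7,766.64
Check: goods available $25,884.85 = COGS $18,118.21 + ending $7,766.64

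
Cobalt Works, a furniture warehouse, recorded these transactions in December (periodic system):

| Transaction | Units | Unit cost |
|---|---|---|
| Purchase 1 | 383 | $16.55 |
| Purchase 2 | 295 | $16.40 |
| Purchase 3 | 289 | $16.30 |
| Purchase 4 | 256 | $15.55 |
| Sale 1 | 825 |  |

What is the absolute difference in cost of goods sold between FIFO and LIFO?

FIFO COGS: 383 @ $16.55 + 295 @ $16.40 + 147 @ $16.30 = $13,572.75
LIFO COGS: 256 @ $15.55 + 289 @ $16.30 + 280 @ $16.40 = $13,283.50
Difference = |$13,572.75 − $13,283.50| = $289.25

$289.25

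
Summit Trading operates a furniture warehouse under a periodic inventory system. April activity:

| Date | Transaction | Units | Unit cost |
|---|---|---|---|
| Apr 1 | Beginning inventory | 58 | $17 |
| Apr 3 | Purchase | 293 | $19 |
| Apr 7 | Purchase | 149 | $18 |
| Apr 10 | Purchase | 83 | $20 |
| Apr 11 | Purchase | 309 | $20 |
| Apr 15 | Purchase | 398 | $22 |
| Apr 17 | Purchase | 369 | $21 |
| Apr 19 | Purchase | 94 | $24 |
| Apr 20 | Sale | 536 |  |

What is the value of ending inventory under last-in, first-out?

Ending inventory = $24,225

Apr 20, 536 sold [LIFO — newest first]: 94 @ $24 + 369 @ $21 + 73 @ $22 = $11,611
Ending inventory: 58 @ $17 + 293 @ $19 + 149 @ $18 + 83 @ $20 + 309 @ $20 + 325 @ $22 = $24,225
Check: goods available $35,836 = COGS $11,611 + ending $24,225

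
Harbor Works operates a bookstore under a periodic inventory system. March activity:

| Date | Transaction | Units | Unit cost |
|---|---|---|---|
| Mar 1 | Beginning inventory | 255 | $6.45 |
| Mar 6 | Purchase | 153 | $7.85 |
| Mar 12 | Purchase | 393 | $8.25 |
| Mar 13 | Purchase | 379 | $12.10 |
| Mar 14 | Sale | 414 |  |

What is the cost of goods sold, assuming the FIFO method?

Mar 14, 414 sold [FIFO — oldest first]: 255 @ $6.45 + 153 @ $7.85 + 6 @ $8.25 = $2,895.30
Ending inventory: 387 @ $8.25 + 379 @ $12.10 = $7,778.65

COGS = $2,895.30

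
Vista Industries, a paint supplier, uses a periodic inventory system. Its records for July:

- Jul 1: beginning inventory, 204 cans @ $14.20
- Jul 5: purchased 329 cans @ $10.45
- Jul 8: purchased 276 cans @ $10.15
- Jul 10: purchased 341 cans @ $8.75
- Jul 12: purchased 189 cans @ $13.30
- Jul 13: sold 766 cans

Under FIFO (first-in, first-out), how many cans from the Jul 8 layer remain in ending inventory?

Jul 13, 766 sold [FIFO — oldest first]: 204 @ $14.20 + 329 @ $10.45 + 233 @ $10.15 = $8,699.80
Ending inventory: 43 @ $10.15 + 341 @ $8.75 + 189 @ $13.30 = $5,933.90

43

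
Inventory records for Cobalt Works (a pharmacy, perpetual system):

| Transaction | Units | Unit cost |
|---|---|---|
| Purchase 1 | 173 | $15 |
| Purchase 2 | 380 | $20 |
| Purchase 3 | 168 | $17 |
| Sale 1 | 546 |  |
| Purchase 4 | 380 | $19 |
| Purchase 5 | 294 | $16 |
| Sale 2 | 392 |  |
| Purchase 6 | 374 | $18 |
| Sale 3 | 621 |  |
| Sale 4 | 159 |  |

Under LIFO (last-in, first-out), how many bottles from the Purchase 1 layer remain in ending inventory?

51

Sale 1 (546) [LIFO — newest first]: 168 @ $17 + 378 @ $20 = $10,416
Sale 2 (392) [LIFO — newest first]: 294 @ $16 + 98 @ $19 = $6,566
Sale 3 (621) [LIFO — newest first]: 374 @ $18 + 247 @ $19 = $11,425
Sale 4 (159) [LIFO — newest first]: 35 @ $19 + 2 @ $20 + 122 @ $15 = $2,535
Total COGS = $10,416 + $6,566 + $11,425 + $2,535 = $30,942
Ending inventory: 51 @ $15 = $765
Check: goods available $31,707 = COGS $30,942 + ending $765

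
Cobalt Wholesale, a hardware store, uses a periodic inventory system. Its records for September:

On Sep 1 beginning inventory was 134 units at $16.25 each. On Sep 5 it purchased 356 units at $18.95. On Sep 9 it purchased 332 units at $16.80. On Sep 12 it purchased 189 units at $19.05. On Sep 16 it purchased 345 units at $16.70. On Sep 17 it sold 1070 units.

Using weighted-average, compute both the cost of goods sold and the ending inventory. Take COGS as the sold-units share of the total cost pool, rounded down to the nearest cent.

COGS = $18,830.14; ending inventory = $5,033.11

Sep 17, sell 1070: 1070/1356 × $23,863.25 → $18,830.14
Ending inventory (cost pool remaining) = $5,033.11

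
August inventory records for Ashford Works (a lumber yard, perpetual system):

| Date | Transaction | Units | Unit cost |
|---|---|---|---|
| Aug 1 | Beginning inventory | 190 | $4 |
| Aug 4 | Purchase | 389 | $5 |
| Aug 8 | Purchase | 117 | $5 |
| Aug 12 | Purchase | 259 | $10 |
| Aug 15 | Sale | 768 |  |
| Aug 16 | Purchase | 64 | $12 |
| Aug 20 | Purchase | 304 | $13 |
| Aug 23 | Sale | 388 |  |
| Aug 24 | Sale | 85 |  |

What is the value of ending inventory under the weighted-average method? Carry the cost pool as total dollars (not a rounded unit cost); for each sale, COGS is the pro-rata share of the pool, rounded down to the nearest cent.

After Aug 1: 190 on hand, pool $760.00 (≈ $4.0000 each)
After Aug 4: 579 on hand, pool $2,705.00 (≈ $4.6718 each)
After Aug 8: 696 on hand, pool $3,290.00 (≈ $4.7270 each)
After Aug 12: 955 on hand, pool $5,880.00 (≈ $6.1571 each)
Aug 15, sell 768: 768/955 × $5,880.00 → $4,728.62
After Aug 16: 251 on hand, pool $1,919.38 (≈ $7.6469 each)
After Aug 20: 555 on hand, pool $5,871.38 (≈ $10.5791 each)
Aug 23, sell 388: 388/555 × $5,871.38 → $4,104.67
Aug 24, sell 85: 85/167 × $1,766.71 → $899.22
Total COGS = $4,728.62 + $4,104.67 + $899.22 = $9,732.51
Ending inventory (cost pool remaining) = $867.49
Check: goods available $10,600.00 = COGS $9,732.51 + ending $867.49

Ending inventory = $867.49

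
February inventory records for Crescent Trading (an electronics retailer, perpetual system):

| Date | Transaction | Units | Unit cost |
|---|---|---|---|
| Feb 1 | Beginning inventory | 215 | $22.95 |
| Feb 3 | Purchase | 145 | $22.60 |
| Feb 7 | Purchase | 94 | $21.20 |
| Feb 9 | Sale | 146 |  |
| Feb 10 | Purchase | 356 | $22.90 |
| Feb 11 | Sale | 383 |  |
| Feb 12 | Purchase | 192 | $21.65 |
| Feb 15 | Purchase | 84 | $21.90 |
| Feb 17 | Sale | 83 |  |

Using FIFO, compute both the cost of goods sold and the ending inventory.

COGS = $13,822.25; ending inventory = $10,530.60

Feb 9, 146 sold [FIFO — oldest first]: 146 @ $22.95 = $3,350.70
Feb 11, 383 sold [FIFO — oldest first]: 69 @ $22.95 + 145 @ $22.60 + 94 @ $21.20 + 75 @ $22.90 = $8,570.85
Feb 17, 83 sold [FIFO — oldest first]: 83 @ $22.90 = $1,900.70
Total COGS = $3,350.70 + $8,570.85 + $1,900.70 = $13,822.25
Ending inventory: 198 @ $22.90 + 192 @ $21.65 + 84 @ $21.90 = $10,530.60
Check: goods available $24,352.85 = COGS $13,822.25 + ending $10,530.60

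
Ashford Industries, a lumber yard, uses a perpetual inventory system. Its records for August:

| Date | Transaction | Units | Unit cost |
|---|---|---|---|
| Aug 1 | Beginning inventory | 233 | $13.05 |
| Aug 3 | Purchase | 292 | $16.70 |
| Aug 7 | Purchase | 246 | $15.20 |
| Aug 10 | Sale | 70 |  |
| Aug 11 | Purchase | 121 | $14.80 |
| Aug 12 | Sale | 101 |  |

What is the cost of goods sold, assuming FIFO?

Aug 10, 70 sold [FIFO — oldest first]: 70 @ $13.05 = $913.50
Aug 12, 101 sold [FIFO — oldest first]: 101 @ $13.05 = $1,318.05
Total COGS = $913.50 + $1,318.05 = $2,231.55
Ending inventory: 62 @ $13.05 + 292 @ $16.70 + 246 @ $15.20 + 121 @ $14.80 = $11,215.50
Check: goods available $13,447.05 = COGS $2,231.55 + ending $11,215.50

COGS = $2,231.55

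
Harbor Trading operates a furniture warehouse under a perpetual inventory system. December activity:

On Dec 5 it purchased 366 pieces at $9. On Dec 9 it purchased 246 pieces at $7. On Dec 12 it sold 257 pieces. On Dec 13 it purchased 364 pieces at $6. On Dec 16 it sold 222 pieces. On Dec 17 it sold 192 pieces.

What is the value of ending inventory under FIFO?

Dec 12, 257 sold [FIFO — oldest first]: 257 @ $9 = $2,313
Dec 16, 222 sold [FIFO — oldest first]: 109 @ $9 + 113 @ $7 = $1,772
Dec 17, 192 sold [FIFO — oldest first]: 133 @ $7 + 59 @ $6 = $1,285
Total COGS = $2,313 + $1,772 + $1,285 = $5,370
Ending inventory: 305 @ $6 = $1,830

Ending inventory = $1,830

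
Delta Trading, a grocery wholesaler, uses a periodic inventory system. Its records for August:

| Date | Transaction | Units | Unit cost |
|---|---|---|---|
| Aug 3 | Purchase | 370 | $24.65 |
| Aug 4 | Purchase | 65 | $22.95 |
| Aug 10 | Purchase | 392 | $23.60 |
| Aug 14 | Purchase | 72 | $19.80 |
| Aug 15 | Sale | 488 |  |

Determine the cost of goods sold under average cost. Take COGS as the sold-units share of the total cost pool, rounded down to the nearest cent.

COGS = $11,556.23

Aug 15, sell 488: 488/899 × $21,289.05 → $11,556.23
Ending inventory (cost pool remaining) = $9,732.82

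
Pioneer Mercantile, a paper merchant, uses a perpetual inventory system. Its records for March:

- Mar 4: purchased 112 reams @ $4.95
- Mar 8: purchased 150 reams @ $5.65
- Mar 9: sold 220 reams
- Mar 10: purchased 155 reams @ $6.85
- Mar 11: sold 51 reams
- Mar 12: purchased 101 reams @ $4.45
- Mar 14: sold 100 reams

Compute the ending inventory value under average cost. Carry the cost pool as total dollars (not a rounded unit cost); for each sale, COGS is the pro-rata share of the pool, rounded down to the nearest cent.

After Mar 4: 112 on hand, pool $554.40 (≈ $4.9500 each)
After Mar 8: 262 on hand, pool $1,401.90 (≈ $5.3508 each)
Mar 9, sell 220: 220/262 × $1,401.90 → $1,177.16
After Mar 10: 197 on hand, pool $1,286.49 (≈ $6.5304 each)
Mar 11, sell 51: 51/197 × $1,286.49 → $333.05
After Mar 12: 247 on hand, pool $1,402.89 (≈ $5.6797 each)
Mar 14, sell 100: 100/247 × $1,402.89 → $567.97
Total COGS = $1,177.16 + $333.05 + $567.97 = $2,078.18
Ending inventory (cost pool remaining) = $834.92

Ending inventory = $834.92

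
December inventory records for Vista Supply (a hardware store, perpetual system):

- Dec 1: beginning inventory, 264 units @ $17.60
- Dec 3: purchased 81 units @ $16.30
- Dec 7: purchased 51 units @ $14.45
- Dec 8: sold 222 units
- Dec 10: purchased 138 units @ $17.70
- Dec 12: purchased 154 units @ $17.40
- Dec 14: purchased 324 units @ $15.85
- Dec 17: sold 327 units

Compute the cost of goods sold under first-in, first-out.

Dec 8, 222 sold [FIFO — oldest first]: 222 @ $17.60 = $3,907.20
Dec 17, 327 sold [FIFO — oldest first]: 42 @ $17.60 + 81 @ $16.30 + 51 @ $14.45 + 138 @ $17.70 + 15 @ $17.40 = $5,500.05
Total COGS = $3,907.20 + $5,500.05 = $9,407.25
Ending inventory: 139 @ $17.40 + 324 @ $15.85 = $7,554.00

COGS = $9,407.25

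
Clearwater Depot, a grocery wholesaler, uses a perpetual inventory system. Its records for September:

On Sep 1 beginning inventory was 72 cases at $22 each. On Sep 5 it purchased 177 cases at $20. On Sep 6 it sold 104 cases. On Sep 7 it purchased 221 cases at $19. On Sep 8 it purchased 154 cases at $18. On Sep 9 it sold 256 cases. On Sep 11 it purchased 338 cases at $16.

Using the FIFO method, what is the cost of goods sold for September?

COGS = $7,233

Sep 6, 104 sold [FIFO — oldest first]: 72 @ $22 + 32 @ $20 = $2,224
Sep 9, 256 sold [FIFO — oldest first]: 145 @ $20 + 111 @ $19 = $5,009
Total COGS = $2,224 + $5,009 = $7,233
Ending inventory: 110 @ $19 + 154 @ $18 + 338 @ $16 = $10,270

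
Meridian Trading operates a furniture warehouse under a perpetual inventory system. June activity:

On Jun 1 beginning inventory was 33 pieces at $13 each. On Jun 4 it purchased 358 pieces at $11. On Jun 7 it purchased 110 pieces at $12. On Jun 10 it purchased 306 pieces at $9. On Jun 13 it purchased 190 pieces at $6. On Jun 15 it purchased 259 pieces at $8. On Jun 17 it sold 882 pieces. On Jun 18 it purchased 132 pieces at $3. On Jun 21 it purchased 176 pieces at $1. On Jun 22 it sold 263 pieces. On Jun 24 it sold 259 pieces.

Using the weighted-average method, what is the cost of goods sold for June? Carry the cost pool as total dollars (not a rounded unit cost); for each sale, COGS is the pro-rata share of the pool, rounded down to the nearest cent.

After Jun 1: 33 on hand, pool $429.00 (≈ $13.0000 each)
After Jun 4: 391 on hand, pool $4,367.00 (≈ $11.1688 each)
After Jun 7: 501 on hand, pool $5,687.00 (≈ $11.3513 each)
After Jun 10: 807 on hand, pool $8,441.00 (≈ $10.4597 each)
After Jun 13: 997 on hand, pool $9,581.00 (≈ $9.6098 each)
After Jun 15: 1256 on hand, pool $11,653.00 (≈ $9.2779 each)
Jun 17, sell 882: 882/1256 × $11,653.00 → $8,183.07
After Jun 18: 506 on hand, pool $3,865.93 (≈ $7.6402 each)
After Jun 21: 682 on hand, pool $4,041.93 (≈ $5.9266 each)
Jun 22, sell 263: 263/682 × $4,041.93 → $1,558.69
Jun 24, sell 259: 259/419 × $2,483.24 → $1,534.98
Total COGS = $8,183.07 + $1,558.69 + $1,534.98 = $11,276.74
Ending inventory (cost pool remaining) = $948.26
Check: goods available $12,225.00 = COGS $11,276.74 + ending $948.26

COGS = $11,276.74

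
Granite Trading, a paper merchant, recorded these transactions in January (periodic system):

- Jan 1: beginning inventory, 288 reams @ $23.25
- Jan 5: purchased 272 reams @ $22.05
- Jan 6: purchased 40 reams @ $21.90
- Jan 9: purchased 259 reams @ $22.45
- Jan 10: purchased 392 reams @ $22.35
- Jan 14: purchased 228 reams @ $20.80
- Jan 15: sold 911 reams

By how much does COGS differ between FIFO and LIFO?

FIFO COGS: 288 @ $23.25 + 272 @ $22.05 + 40 @ $21.90 + 259 @ $22.45 + 52 @ $22.35 = $20,546.35
LIFO COGS: 228 @ $20.80 + 392 @ $22.35 + 259 @ $22.45 + 32 @ $21.90 = $20,018.95
Difference = |$20,546.35 − $20,018.95| = $527.40

$527.40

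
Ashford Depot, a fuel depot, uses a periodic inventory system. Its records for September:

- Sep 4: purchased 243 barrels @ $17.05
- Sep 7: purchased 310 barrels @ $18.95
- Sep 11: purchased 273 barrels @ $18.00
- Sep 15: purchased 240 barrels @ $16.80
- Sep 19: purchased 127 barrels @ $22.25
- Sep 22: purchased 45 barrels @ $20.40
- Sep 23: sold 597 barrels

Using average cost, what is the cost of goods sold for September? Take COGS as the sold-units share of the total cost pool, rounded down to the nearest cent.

COGS = $10,950.17

Sep 23, sell 597: 597/1238 × $22,707.40 → $10,950.17
Ending inventory (cost pool remaining) = $11,757.23
Check: goods available $22,707.40 = COGS $10,950.17 + ending $11,757.23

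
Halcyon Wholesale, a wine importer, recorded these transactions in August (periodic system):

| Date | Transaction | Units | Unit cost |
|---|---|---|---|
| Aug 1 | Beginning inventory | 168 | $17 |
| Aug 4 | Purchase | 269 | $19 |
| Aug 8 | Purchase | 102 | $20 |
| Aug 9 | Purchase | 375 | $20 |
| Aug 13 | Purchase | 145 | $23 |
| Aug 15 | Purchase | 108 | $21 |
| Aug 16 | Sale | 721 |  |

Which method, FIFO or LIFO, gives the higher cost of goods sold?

LIFO

FIFO COGS: 168 @ $17 + 269 @ $19 + 102 @ $20 + 182 @ $20 = $13,647
LIFO COGS: 108 @ $21 + 145 @ $23 + 375 @ $20 + 93 @ $20 = $14,963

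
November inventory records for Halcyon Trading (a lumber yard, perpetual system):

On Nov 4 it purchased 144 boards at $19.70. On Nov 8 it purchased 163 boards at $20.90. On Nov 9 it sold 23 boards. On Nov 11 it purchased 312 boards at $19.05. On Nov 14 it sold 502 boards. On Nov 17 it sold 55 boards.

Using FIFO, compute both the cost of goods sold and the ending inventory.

COGS = $11,444.15; ending inventory = $742.95

Nov 9, 23 sold [FIFO — oldest first]: 23 @ $19.70 = $453.10
Nov 14, 502 sold [FIFO — oldest first]: 121 @ $19.70 + 163 @ $20.90 + 218 @ $19.05 = $9,943.30
Nov 17, 55 sold [FIFO — oldest first]: 55 @ $19.05 = $1,047.75
Total COGS = $453.10 + $9,943.30 + $1,047.75 = $11,444.15
Ending inventory: 39 @ $19.05 = $742.95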